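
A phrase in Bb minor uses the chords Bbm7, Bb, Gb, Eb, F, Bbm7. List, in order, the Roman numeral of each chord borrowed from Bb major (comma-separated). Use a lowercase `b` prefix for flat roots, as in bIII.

I, IV

The diatonic triads in Bb minor (with V from harmonic minor) are Bbm, Cdim, Db, Ebm, F, Gb, Ab. Bbm7, Gb and F all belong to that set. Bb (Bb–D–F) doesn't fit — on degree 1 Bb minor would have Bbm (i). Bb is the degree-1 chord of Bb major, so it is the borrowed I. But Eb (Eb–G–Bb) is foreign: the diatonic iv on degree 4 is Ebm, whereas Eb comes from Bb major. It is labeled IV.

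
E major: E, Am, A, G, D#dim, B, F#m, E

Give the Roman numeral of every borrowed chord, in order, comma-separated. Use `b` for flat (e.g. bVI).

iv, bIII

In E major the diatonic chords are E, F#m, G#m, A, B, C#m, D#dim. Of the given chords, E, A, D#dim, B and F#m are diatonic. But Am (A–C–E) is foreign: the diatonic IV on degree 4 is A, whereas Am comes from E minor. It is labeled iv. G (G–B–D) is not: scale degree 3 in E major carries G#m (iii). In E minor the chord on that degree is G, so here it functions as bIII, borrowed from the parallel minor.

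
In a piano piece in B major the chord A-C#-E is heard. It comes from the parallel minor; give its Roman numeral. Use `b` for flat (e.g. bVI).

In B major scale degree 7 is A#; A is its lowered form, from B minor. Diatonically B major has A#dim (vii°) on that degree; A–C#–E is instead the major chord native to B minor, so it takes the label bVII.

bVII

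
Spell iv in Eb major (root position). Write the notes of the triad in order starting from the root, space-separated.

Ab Cb Eb

The root, Ab, is scale degree 4 — the same note in Eb major and Eb minor; only the chord quality changes. In Eb minor the chord on Ab is Ab–Cb–Eb.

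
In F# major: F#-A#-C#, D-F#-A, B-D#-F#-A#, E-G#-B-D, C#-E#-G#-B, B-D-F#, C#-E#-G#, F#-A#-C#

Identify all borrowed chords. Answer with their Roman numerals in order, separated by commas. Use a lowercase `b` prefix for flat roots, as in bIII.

bVI, bVII7, iv

In F# major the diatonic chords are F#, G#m, A#m, B, C#, D#m, E#dim. Of the given chords, F#–A#–C# = F#, B–D#–F#–A# = Bmaj7, C#–E#–G#–B = C#7 and C#–E#–G# = C# are diatonic. D–F#–A doesn't fit — on degree 6 F# major would have D#m (vi). D is the degree-6 chord of F# minor, so it is the borrowed bVI. E–G#–B–D doesn't fit — on degree 7 F# major would have E#dim (vii°). E7 is the degree-7 chord of F# minor, so it is the borrowed bVII7. B–D–F# is not: scale degree 4 in F# major carries B (IV). In F# minor the chord on that degree is Bm, so here it functions as iv, borrowed from the parallel minor.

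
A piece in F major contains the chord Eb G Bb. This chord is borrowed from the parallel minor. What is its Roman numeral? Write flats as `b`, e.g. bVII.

The root Eb is the lowered 7th scale degree — diatonically F major has E there. Diatonically F major has Edim (vii°) on that degree; Eb–G–Bb is instead the major chord native to F minor, so it takes the label bVII.

bVII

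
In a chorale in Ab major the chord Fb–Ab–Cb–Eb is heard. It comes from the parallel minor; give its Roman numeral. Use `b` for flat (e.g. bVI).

bVImaj7

Fb is the lowered form of scale degree 6 in Ab major (the diatonic degree 6 is F). Diatonically Ab major has Fm (vi) on that degree; Fb–Ab–Cb–Eb is instead the major-seventh chord native to Ab minor, so it takes the label bVImaj7.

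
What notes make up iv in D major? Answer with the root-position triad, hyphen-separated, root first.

G-Bb-D

iv is built on scale degree 4, which is G in both D major and its parallel. In D minor the chord on G is G–Bb–D.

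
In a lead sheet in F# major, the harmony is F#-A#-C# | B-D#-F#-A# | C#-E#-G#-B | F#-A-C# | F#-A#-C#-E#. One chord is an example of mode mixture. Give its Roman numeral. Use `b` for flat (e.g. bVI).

i

F# major has the diatonic set F#, G#m, A#m, B, C#, D#m, E#dim. Of the given chords, F#–A#–C# = F#, B–D#–F#–A# = Bmaj7, C#–E#–G#–B = C#7 and F#–A#–C#–E# = F#maj7 are diatonic. F#–A–C# is not: scale degree 1 in F# major carries F# (I). In F# minor the chord on that degree is F#m, so here it functions as i, borrowed from the parallel minor.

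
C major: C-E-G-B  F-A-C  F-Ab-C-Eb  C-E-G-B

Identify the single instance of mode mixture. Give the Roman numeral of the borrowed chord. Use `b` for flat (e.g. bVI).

The diatonic triads in C major are C, Dm, Em, F, G, Am, Bdim. C–E–G–B = Cmaj7 and F–A–C = F both belong to that set. F–Ab–C–Eb is not: scale degree 4 in C major carries F (IV). In C minor the chord on that degree is Fm7, so here it functions as iv7, borrowed from the parallel minor.

iv7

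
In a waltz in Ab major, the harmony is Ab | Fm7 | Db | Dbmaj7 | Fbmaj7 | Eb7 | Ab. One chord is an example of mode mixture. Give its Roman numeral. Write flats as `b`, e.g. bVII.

Ab major has the diatonic set Ab, Bbm, Cm, Db, Eb, Fm, Gdim. Ab, Fm7, Db, Dbmaj7 and Eb7 all belong to that set. Fbmaj7 (Fb–Ab–Cb–Eb) doesn't fit — on degree 6 Ab major would have Fm (vi). Fbmaj7 is the degree-6 chord of Ab minor, so it is the borrowed bVImaj7.

bVImaj7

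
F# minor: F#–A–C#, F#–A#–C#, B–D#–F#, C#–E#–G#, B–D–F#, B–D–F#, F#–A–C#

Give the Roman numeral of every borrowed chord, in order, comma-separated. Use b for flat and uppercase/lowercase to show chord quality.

The diatonic triads in F# minor (with V from harmonic minor) are F#m, G#dim, A, Bm, C#, D, E. F#–A–C# = F#m, C#–E#–G# = C# and B–D–F# = Bm are all diatonic. But F#–A#–C# is foreign: the diatonic i on degree 1 is F#m, whereas F# comes from F# major. It is labeled I. B–D#–F# is not: scale degree 4 in F# minor carries Bm (iv). In F# major the chord on that degree is B, so here it functions as IV, borrowed from the parallel major.

I, IV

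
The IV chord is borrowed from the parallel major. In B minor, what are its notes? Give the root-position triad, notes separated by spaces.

E G# B

IV is built on scale degree 4, which is E in both B minor and its parallel. In B major the chord on E is E–G#–B.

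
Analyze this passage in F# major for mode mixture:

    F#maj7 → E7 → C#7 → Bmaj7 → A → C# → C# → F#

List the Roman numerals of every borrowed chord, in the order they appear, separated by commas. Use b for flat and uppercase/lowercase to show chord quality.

bVII7, bIII

F# major has the diatonic set F#, G#m, A#m, B, C#, D#m, E#dim. F#maj7, C#7, Bmaj7, C# and F# are all diatonic. But E7 (E–G#–B–D) is foreign: the diatonic vii° on degree 7 is E#dim, whereas E7 comes from F# minor. It is labeled bVII7. A (A–C#–E) is not: scale degree 3 in F# major carries A#m (iii). In F# minor the chord on that degree is A, so here it functions as bIII, borrowed from the parallel minor.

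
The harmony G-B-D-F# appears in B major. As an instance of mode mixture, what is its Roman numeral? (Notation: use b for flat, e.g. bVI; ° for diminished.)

The root G is the lowered 6th scale degree — diatonically B major has G# there. Diatonically B major has G#m (vi) on that degree; G–B–D–F# is instead the major-seventh chord native to B minor, so it takes the label bVImaj7.

bVImaj7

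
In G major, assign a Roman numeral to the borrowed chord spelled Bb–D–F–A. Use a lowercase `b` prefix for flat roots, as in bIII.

bIIImaj7

In G major scale degree 3 is B; Bb is its lowered form, from G minor. The diatonic chord on degree 3 would be Bm (iii), but Bb–D–F–A is the major-seventh chord from G minor. As a borrowed chord it is labeled bIIImaj7.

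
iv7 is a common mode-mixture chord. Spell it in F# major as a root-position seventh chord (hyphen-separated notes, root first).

iv7 is built on scale degree 4, which is B in both F# major and its parallel. In F# minor the chord on B is B–D–F#–A.

B-D-F#-A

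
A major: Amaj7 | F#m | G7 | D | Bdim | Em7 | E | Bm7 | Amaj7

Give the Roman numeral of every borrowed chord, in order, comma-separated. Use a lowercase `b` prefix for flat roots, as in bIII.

A major has the diatonic set A, Bm, C#m, D, E, F#m, G#dim. Of the given chords, Amaj7, F#m, D, E and Bm7 are diatonic. But G7 (G–B–D–F) is foreign: the diatonic vii° on degree 7 is G#dim, whereas G7 comes from A minor. It is labeled bVII7. But Bdim (B–D–F) is foreign: the diatonic ii on degree 2 is Bm, whereas Bdim comes from A minor. It is labeled ii°. Em7 (E–G–B–D) is not: scale degree 5 in A major carries E (V). In A minor the chord on that degree is Em7, so here it functions as v7, borrowed from the parallel minor.

bVII7, ii°, v7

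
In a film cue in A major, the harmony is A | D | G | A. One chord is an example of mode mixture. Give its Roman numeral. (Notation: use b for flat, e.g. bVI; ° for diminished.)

bVII

A major has the diatonic set A, Bm, C#m, D, E, F#m, G#dim. A and D both belong to that set. G (G–B–D) is not: scale degree 7 in A major carries G#dim (vii°). In A minor the chord on that degree is G, so here it functions as bVII, borrowed from the parallel minor.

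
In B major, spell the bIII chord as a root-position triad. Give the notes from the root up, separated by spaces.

Scale degree 3 in B major is D#. bIII uses the lowered form, D, taken from B minor. Building the major chord from the parallel minor on D: D–F#–A.

D F# A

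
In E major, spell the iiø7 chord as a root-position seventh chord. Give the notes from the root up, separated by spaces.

iiø7 is built on scale degree 2, which is F# in both E major and its parallel. Stacking thirds in E minor on F# gives F#–A–C–E.

F# A C E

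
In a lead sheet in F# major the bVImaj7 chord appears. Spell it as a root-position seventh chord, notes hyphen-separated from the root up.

Scale degree 6 in F# major is D#. bVImaj7 uses the lowered form, D, taken from F# minor. Stacking thirds in F# minor on D gives D–F#–A–C#.

D-F#-A-C#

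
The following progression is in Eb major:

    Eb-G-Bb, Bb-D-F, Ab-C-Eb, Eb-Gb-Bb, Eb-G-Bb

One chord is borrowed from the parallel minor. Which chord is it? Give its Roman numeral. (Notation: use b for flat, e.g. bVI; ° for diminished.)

i

In Eb major the diatonic chords are Eb, Fm, Gm, Ab, Bb, Cm, Ddim. Of the given chords, Eb–G–Bb = Eb, Bb–D–F = Bb and Ab–C–Eb = Ab are diatonic. Eb–Gb–Bb is not: scale degree 1 in Eb major carries Eb (I). In Eb minor the chord on that degree is Ebm, so here it functions as i, borrowed from the parallel minor.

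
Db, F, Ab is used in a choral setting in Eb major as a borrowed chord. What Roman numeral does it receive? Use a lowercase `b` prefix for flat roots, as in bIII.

Db is the lowered form of scale degree 7 in Eb major (the diatonic degree 7 is D). Diatonically Eb major has Ddim (vii°) on that degree; Db–F–Ab is instead the major chord native to Eb minor, so it takes the label bVII.

bVII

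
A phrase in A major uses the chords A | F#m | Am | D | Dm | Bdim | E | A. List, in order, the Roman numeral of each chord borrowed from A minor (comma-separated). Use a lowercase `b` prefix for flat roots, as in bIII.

A major has the diatonic set A, Bm, C#m, D, E, F#m, G#dim. A, F#m, D and E all belong to that set. Am (A–C–E) doesn't fit — on degree 1 A major would have A (I). Am is the degree-1 chord of A minor, so it is the borrowed i. Dm (D–F–A) is not: scale degree 4 in A major carries D (IV). In A minor the chord on that degree is Dm, so here it functions as iv, borrowed from the parallel minor. Bdim (B–D–F) doesn't fit — on degree 2 A major would have Bm (ii). Bdim is the degree-2 chord of A minor, so it is the borrowed ii°.

i, iv, ii°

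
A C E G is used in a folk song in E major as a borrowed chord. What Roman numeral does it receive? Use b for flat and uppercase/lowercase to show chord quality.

The root A is the diatonic 4th degree of E major; the borrowing shows in the chord quality. Diatonically E major has A (IV) on that degree; A–C–E–G is instead the minor-seventh chord native to E minor, so it takes the label iv7.

iv7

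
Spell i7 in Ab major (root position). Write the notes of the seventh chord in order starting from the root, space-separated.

i7 is built on scale degree 1, which is Ab in both Ab major and its parallel. Stacking thirds in Ab minor on Ab gives Ab–Cb–Eb–Gb.

Ab Cb Eb Gb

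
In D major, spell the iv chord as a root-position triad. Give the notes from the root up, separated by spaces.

G Bb D

The root, G, is scale degree 4 — the same note in D major and D minor; only the chord quality changes. Stacking thirds in D minor on G gives G–Bb–D.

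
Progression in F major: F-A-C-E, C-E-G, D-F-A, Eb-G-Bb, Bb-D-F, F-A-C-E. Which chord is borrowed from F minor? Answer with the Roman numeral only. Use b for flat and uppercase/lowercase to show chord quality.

bVII

The diatonic triads in F major are F, Gm, Am, Bb, C, Dm, Edim. F–A–C–E = Fmaj7, C–E–G = C, D–F–A = Dm and Bb–D–F = Bb all belong to that set. Eb–G–Bb is not: scale degree 7 in F major carries Edim (vii°). In F minor the chord on that degree is Eb, so here it functions as bVII, borrowed from the parallel minor.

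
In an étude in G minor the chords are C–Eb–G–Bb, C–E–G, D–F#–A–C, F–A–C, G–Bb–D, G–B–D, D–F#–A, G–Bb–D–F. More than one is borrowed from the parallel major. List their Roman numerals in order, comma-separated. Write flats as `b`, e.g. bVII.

G minor has the diatonic set Gm, Adim, Bb, Cm, D, Eb, F (with V from harmonic minor). C–Eb–G–Bb = Cm7, D–F#–A–C = D7, F–A–C = F, G–Bb–D = Gm, D–F#–A = D and G–Bb–D–F = Gm7 all belong to that set. But C–E–G is foreign: the diatonic iv on degree 4 is Cm, whereas C comes from G major. It is labeled IV. G–B–D doesn't fit — on degree 1 G minor would have Gm (i). G is the degree-1 chord of G major, so it is the borrowed I.

IV, I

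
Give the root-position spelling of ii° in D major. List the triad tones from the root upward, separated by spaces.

E G Bb

The root, E, is scale degree 2 — the same note in D major and D minor; only the chord quality changes. Building the diminished chord from the parallel minor on E: E–G–Bb.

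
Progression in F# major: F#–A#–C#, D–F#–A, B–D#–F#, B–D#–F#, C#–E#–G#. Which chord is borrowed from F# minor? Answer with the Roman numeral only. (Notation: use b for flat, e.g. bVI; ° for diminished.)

F# major has the diatonic set F#, G#m, A#m, B, C#, D#m, E#dim. F#–A#–C# = F#, B–D#–F# = B and C#–E#–G# = C# are all diatonic. D–F#–A doesn't fit — on degree 6 F# major would have D#m (vi). D is the degree-6 chord of F# minor, so it is the borrowed bVI.

bVI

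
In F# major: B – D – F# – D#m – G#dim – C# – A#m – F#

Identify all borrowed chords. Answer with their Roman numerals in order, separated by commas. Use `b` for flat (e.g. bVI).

bVI, ii°

In F# major the diatonic chords are F#, G#m, A#m, B, C#, D#m, E#dim. B, F#, D#m, C# and A#m all belong to that set. But D (D–F#–A) is foreign: the diatonic vi on degree 6 is D#m, whereas D comes from F# minor. It is labeled bVI. G#dim (G#–B–D) is not: scale degree 2 in F# major carries G#m (ii). In F# minor the chord on that degree is G#dim, so here it functions as ii°, borrowed from the parallel minor.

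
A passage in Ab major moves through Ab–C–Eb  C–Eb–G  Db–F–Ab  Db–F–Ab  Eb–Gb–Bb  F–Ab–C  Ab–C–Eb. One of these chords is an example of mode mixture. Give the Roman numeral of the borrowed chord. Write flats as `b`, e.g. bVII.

v

Ab major has the diatonic set Ab, Bbm, Cm, Db, Eb, Fm, Gdim. Of the given chords, Ab–C–Eb = Ab, C–Eb–G = Cm, Db–F–Ab = Db and F–Ab–C = Fm are diatonic. Eb–Gb–Bb is not: scale degree 5 in Ab major carries Eb (V). In Ab minor the chord on that degree is Ebm, so here it functions as v, borrowed from the parallel minor.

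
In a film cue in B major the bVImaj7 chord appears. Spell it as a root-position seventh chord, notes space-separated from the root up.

G B D F#

bVImaj7 is built on the lowered scale degree 6. In B major degree 6 is G#; lowered it becomes G. In B minor the chord on G is G–B–D–F#.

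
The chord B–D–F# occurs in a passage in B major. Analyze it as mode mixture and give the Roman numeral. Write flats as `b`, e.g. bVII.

i

The root B is the diatonic 1st degree of B major; the borrowing shows in the chord quality. Diatonically B major has B (I) on that degree; B–D–F# is instead the minor chord native to B minor, so it takes the label i.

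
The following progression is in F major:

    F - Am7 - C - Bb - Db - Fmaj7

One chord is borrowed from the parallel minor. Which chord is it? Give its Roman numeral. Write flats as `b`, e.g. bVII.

bVI

F major has the diatonic set F, Gm, Am, Bb, C, Dm, Edim. Of the given chords, F, Am7, C, Bb and Fmaj7 are diatonic. But Db (Db–F–Ab) is foreign: the diatonic vi on degree 6 is Dm, whereas Db comes from F minor. It is labeled bVI.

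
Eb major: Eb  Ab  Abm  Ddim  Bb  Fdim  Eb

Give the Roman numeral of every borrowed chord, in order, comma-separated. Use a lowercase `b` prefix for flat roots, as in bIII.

iv, ii°

Eb major has the diatonic set Eb, Fm, Gm, Ab, Bb, Cm, Ddim. Of the given chords, Eb, Ab, Ddim and Bb are diatonic. Abm (Ab–Cb–Eb) doesn't fit — on degree 4 Eb major would have Ab (IV). Abm is the degree-4 chord of Eb minor, so it is the borrowed iv. But Fdim (F–Ab–Cb) is foreign: the diatonic ii on degree 2 is Fm, whereas Fdim comes from Eb minor. It is labeled ii°.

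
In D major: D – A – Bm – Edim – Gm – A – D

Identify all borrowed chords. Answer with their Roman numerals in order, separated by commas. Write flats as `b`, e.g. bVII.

D major has the diatonic set D, Em, F#m, G, A, Bm, C#dim. D, A and Bm all belong to that set. Edim (E–G–Bb) is not: scale degree 2 in D major carries Em (ii). In D minor the chord on that degree is Edim, so here it functions as ii°, borrowed from the parallel minor. But Gm (G–Bb–D) is foreign: the diatonic IV on degree 4 is G, whereas Gm comes from D minor. It is labeled iv.

ii°, iv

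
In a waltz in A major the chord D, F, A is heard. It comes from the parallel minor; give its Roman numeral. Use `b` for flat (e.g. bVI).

D is scale degree 4 in A major. Diatonically A major has D (IV) on that degree; D–F–A is instead the minor chord native to A minor, so it takes the label iv.

iv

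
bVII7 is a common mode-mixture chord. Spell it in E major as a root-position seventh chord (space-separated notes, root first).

D F# A C

bVII7 is built on the lowered scale degree 7. In E major degree 7 is D#; lowered it becomes D. Stacking thirds in E minor on D gives D–F#–A–C.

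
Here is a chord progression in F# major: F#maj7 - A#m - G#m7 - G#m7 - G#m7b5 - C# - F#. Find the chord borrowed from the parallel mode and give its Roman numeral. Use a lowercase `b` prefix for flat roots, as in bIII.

iiø7

The diatonic triads in F# major are F#, G#m, A#m, B, C#, D#m, E#dim. Of the given chords, F#maj7, A#m, G#m7, C# and F# are diatonic. G#m7b5 (G#–B–D–F#) is not: scale degree 2 in F# major carries G#m (ii). In F# minor the chord on that degree is G#m7b5, so here it functions as iiø7, borrowed from the parallel minor.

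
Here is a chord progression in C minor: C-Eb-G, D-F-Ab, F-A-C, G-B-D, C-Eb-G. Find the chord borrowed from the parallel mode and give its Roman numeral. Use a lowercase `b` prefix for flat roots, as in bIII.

The diatonic triads in C minor (with V from harmonic minor) are Cm, Ddim, Eb, Fm, G, Ab, Bb. C–Eb–G = Cm, D–F–Ab = Ddim and G–B–D = G all belong to that set. F–A–C doesn't fit — on degree 4 C minor would have Fm (iv). F is the degree-4 chord of C major, so it is the borrowed IV.

IV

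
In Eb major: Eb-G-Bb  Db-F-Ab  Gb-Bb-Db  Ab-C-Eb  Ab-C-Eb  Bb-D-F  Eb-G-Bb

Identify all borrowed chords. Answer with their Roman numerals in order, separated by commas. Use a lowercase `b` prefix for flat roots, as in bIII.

Eb major has the diatonic set Eb, Fm, Gm, Ab, Bb, Cm, Ddim. Eb–G–Bb = Eb, Ab–C–Eb = Ab and Bb–D–F = Bb are all diatonic. But Db–F–Ab is foreign: the diatonic vii° on degree 7 is Ddim, whereas Db comes from Eb minor. It is labeled bVII. Gb–Bb–Db is not: scale degree 3 in Eb major carries Gm (iii). In Eb minor the chord on that degree is Gb, so here it functions as bIII, borrowed from the parallel minor.

bVII, bIII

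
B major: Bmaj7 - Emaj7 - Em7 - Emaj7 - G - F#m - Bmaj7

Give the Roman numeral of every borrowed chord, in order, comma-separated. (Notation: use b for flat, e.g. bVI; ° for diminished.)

iv7, bVI, v

The diatonic triads in B major are B, C#m, D#m, E, F#, G#m, A#dim. Bmaj7 and Emaj7 are both diatonic. But Em7 (E–G–B–D) is foreign: the diatonic IV on degree 4 is E, whereas Em7 comes from B minor. It is labeled iv7. G (G–B–D) is not: scale degree 6 in B major carries G#m (vi). In B minor the chord on that degree is G, so here it functions as bVI, borrowed from the parallel minor. F#m (F#–A–C#) doesn't fit — on degree 5 B major would have F# (V). F#m is the degree-5 chord of B minor, so it is the borrowed v.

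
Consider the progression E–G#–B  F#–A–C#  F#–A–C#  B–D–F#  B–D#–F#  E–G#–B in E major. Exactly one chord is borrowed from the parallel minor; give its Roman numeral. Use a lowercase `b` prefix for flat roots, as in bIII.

The diatonic triads in E major are E, F#m, G#m, A, B, C#m, D#dim. E–G#–B = E, F#–A–C# = F#m and B–D#–F# = B are all diatonic. B–D–F# is not: scale degree 5 in E major carries B (V). In E minor the chord on that degree is Bm, so here it functions as v, borrowed from the parallel minor.

v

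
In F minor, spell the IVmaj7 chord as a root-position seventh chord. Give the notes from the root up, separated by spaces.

The root, Bb, is scale degree 4 — the same note in F minor and F major; only the chord quality changes. Stacking thirds in F major on Bb gives Bb–D–F–A.

Bb D F A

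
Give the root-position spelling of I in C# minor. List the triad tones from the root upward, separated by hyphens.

I is built on scale degree 1, which is C# in both C# minor and its parallel. In C# major the chord on C# is C#–E#–G#.

C#-E#-G#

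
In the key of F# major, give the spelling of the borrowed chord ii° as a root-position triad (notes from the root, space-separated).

The root, G#, is scale degree 2 — the same note in F# major and F# minor; only the chord quality changes. In F# minor the chord on G# is G#–B–D.

G# B D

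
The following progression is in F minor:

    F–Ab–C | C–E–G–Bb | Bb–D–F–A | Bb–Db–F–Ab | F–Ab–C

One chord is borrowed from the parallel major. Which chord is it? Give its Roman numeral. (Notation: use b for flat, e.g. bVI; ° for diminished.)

In F minor (with V from harmonic minor) the diatonic chords are Fm, Gdim, Ab, Bbm, C, Db, Eb. F–Ab–C = Fm, C–E–G–Bb = C7 and Bb–Db–F–Ab = Bbm7 all belong to that set. Bb–D–F–A is not: scale degree 4 in F minor carries Bbm (iv). In F major the chord on that degree is Bbmaj7, so here it functions as IVmaj7, borrowed from the parallel major.

IVmaj7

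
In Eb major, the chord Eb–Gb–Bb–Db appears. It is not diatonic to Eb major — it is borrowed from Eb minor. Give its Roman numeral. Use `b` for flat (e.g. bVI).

Eb is scale degree 1 in Eb major. Diatonically Eb major has Eb (I) on that degree; Eb–Gb–Bb–Db is instead the minor-seventh chord native to Eb minor, so it takes the label i7.

i7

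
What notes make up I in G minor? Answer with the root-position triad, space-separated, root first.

G B D

The root, G, is scale degree 1 — the same note in G minor and G major; only the chord quality changes. Building the major chord from the parallel major on G: G–B–D.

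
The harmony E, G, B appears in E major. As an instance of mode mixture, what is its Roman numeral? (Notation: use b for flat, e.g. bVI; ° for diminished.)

i

The root E is the diatonic 1st degree of E major; the borrowing shows in the chord quality. Diatonically E major has E (I) on that degree; E–G–B is instead the minor chord native to E minor, so it takes the label i.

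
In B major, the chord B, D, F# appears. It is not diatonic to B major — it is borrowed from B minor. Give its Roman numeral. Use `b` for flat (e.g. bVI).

i

B is scale degree 1 in B major. The diatonic chord on degree 1 would be B (I), but B–D–F# is the minor chord from B minor. As a borrowed chord it is labeled i.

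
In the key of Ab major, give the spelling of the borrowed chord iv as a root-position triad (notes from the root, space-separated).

iv is built on scale degree 4, which is Db in both Ab major and its parallel. Stacking thirds in Ab minor on Db gives Db–Fb–Ab.

Db Fb Ab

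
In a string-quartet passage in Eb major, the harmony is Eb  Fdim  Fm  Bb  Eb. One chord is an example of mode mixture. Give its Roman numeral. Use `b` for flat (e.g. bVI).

Eb major has the diatonic set Eb, Fm, Gm, Ab, Bb, Cm, Ddim. Eb, Fm and Bb are all diatonic. But Fdim (F–Ab–Cb) is foreign: the diatonic ii on degree 2 is Fm, whereas Fdim comes from Eb minor. It is labeled ii°.

ii°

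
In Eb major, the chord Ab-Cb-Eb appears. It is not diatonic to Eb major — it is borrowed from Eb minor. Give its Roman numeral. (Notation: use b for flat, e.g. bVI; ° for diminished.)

iv

The root Ab is the diatonic 4th degree of Eb major; the borrowing shows in the chord quality. Diatonically Eb major has Ab (IV) on that degree; Ab–Cb–Eb is instead the minor chord native to Eb minor, so it takes the label iv.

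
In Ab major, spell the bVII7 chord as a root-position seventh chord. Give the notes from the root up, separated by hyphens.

The root of bVII7 is the lowered 7th degree: G becomes Gb. Building the dominant-seventh chord from the parallel minor on Gb: Gb–Bb–Db–Fb.

Gb-Bb-Db-Fb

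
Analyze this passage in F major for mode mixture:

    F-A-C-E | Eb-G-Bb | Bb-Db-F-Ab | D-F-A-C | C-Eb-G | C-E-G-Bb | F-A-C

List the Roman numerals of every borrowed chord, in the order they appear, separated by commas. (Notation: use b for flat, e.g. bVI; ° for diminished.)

The diatonic triads in F major are F, Gm, Am, Bb, C, Dm, Edim. F–A–C–E = Fmaj7, D–F–A–C = Dm7, C–E–G–Bb = C7 and F–A–C = F all belong to that set. Eb–G–Bb doesn't fit — on degree 7 F major would have Edim (vii°). Eb is the degree-7 chord of F minor, so it is the borrowed bVII. Bb–Db–F–Ab doesn't fit — on degree 4 F major would have Bb (IV). Bbm7 is the degree-4 chord of F minor, so it is the borrowed iv7. C–Eb–G is not: scale degree 5 in F major carries C (V). In F minor the chord on that degree is Cm, so here it functions as v, borrowed from the parallel minor.

bVII, iv7, v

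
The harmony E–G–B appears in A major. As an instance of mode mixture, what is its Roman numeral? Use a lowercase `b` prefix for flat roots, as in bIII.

v

E is scale degree 5 in A major. Diatonically A major has E (V) on that degree; E–G–B is instead the minor chord native to A minor, so it takes the label v.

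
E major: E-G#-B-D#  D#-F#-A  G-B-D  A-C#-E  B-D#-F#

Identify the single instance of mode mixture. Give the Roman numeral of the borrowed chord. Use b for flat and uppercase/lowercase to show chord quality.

The diatonic triads in E major are E, F#m, G#m, A, B, C#m, D#dim. E–G#–B–D# = Emaj7, D#–F#–A = D#dim, A–C#–E = A and B–D#–F# = B are all diatonic. G–B–D is not: scale degree 3 in E major carries G#m (iii). In E minor the chord on that degree is G, so here it functions as bIII, borrowed from the parallel minor.

bIII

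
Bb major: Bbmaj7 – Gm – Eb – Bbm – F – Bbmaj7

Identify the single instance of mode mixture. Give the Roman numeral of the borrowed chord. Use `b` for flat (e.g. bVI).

i

In Bb major the diatonic chords are Bb, Cm, Dm, Eb, F, Gm, Adim. Bbmaj7, Gm, Eb and F all belong to that set. Bbm (Bb–Db–F) doesn't fit — on degree 1 Bb major would have Bb (I). Bbm is the degree-1 chord of Bb minor, so it is the borrowed i.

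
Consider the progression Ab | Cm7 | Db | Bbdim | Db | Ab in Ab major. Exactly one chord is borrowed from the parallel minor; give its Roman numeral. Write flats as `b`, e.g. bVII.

ii°

In Ab major the diatonic chords are Ab, Bbm, Cm, Db, Eb, Fm, Gdim. Ab, Cm7 and Db are all diatonic. Bbdim (Bb–Db–Fb) doesn't fit — on degree 2 Ab major would have Bbm (ii). Bbdim is the degree-2 chord of Ab minor, so it is the borrowed ii°.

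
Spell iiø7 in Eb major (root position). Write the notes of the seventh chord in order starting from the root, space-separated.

The root, F, is scale degree 2 — the same note in Eb major and Eb minor; only the chord quality changes. Stacking thirds in Eb minor on F gives F–Ab–Cb–Eb.

F Ab Cb Eb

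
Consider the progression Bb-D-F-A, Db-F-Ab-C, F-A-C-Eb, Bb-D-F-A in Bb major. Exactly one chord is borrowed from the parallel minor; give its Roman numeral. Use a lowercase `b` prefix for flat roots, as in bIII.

In Bb major the diatonic chords are Bb, Cm, Dm, Eb, F, Gm, Adim. Of the given chords, Bb–D–F–A = Bbmaj7 and F–A–C–Eb = F7 are diatonic. But Db–F–Ab–C is foreign: the diatonic iii on degree 3 is Dm, whereas Dbmaj7 comes from Bb minor. It is labeled bIIImaj7.

bIIImaj7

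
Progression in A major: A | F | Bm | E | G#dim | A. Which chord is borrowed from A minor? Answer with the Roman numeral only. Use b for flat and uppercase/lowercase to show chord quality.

The diatonic triads in A major are A, Bm, C#m, D, E, F#m, G#dim. A, Bm, E and G#dim are all diatonic. But F (F–A–C) is foreign: the diatonic vi on degree 6 is F#m, whereas F comes from A minor. It is labeled bVI.

bVI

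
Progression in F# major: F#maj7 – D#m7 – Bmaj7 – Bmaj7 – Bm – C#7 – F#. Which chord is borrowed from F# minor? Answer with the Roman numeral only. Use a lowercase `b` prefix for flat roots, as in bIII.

iv

In F# major the diatonic chords are F#, G#m, A#m, B, C#, D#m, E#dim. Of the given chords, F#maj7, D#m7, Bmaj7, C#7 and F# are diatonic. Bm (B–D–F#) is not: scale degree 4 in F# major carries B (IV). In F# minor the chord on that degree is Bm, so here it functions as iv, borrowed from the parallel minor.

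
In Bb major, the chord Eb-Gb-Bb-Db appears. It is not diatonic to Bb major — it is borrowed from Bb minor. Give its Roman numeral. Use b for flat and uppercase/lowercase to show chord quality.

The root Eb is the diatonic 4th degree of Bb major; the borrowing shows in the chord quality. Eb–Gb–Bb–Db is a minor-seventh chord — the form found in Bb minor, not the diatonic IV (Eb). Borrowed into Bb major it is written iv7.

iv7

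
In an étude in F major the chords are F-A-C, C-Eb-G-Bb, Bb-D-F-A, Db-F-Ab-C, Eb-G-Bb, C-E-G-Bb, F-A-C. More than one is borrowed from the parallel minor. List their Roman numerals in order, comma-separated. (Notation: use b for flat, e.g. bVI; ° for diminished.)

v7, bVImaj7, bVII

F major has the diatonic set F, Gm, Am, Bb, C, Dm, Edim. F–A–C = F, Bb–D–F–A = Bbmaj7 and C–E–G–Bb = C7 are all diatonic. C–Eb–G–Bb doesn't fit — on degree 5 F major would have C (V). Cm7 is the degree-5 chord of F minor, so it is the borrowed v7. Db–F–Ab–C doesn't fit — on degree 6 F major would have Dm (vi). Dbmaj7 is the degree-6 chord of F minor, so it is the borrowed bVImaj7. Eb–G–Bb doesn't fit — on degree 7 F major would have Edim (vii°). Eb is the degree-7 chord of F minor, so it is the borrowed bVII.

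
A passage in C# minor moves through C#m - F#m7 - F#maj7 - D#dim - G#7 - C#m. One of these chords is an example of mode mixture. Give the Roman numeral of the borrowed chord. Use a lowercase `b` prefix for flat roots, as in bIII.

IVmaj7

The diatonic triads in C# minor (with V from harmonic minor) are C#m, D#dim, E, F#m, G#, A, B. C#m, F#m7, D#dim and G#7 are all diatonic. But F#maj7 (F#–A#–C#–E#) is foreign: the diatonic iv on degree 4 is F#m, whereas F#maj7 comes from C# major. It is labeled IVmaj7.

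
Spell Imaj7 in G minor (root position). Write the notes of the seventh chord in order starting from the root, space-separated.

Imaj7 is built on scale degree 1, which is G in both G minor and its parallel. In G major the chord on G is G–B–D–F#.

G B D F#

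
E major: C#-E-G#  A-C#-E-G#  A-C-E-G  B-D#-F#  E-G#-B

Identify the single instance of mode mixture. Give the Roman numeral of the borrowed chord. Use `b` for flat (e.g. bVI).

E major has the diatonic set E, F#m, G#m, A, B, C#m, D#dim. C#–E–G# = C#m, A–C#–E–G# = Amaj7, B–D#–F# = B and E–G#–B = E are all diatonic. But A–C–E–G is foreign: the diatonic IV on degree 4 is A, whereas Am7 comes from E minor. It is labeled iv7.

iv7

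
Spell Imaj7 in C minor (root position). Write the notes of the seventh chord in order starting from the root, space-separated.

C E G B

Imaj7 is built on scale degree 1, which is C in both C minor and its parallel. Stacking thirds in C major on C gives C–E–G–B.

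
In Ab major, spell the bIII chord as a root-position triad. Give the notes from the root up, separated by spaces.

Cb Eb Gb

Scale degree 3 in Ab major is C. bIII uses the lowered form, Cb, taken from Ab minor. In Ab minor the chord on Cb is Cb–Eb–Gb.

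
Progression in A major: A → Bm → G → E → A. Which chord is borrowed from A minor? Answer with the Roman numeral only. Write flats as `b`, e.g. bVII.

bVII

The diatonic triads in A major are A, Bm, C#m, D, E, F#m, G#dim. Of the given chords, A, Bm and E are diatonic. But G (G–B–D) is foreign: the diatonic vii° on degree 7 is G#dim, whereas G comes from A minor. It is labeled bVII.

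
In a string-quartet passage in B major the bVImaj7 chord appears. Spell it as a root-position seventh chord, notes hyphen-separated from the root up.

G-B-D-F#

bVImaj7 is built on the lowered scale degree 6. In B major degree 6 is G#; lowered it becomes G. In B minor the chord on G is G–B–D–F#.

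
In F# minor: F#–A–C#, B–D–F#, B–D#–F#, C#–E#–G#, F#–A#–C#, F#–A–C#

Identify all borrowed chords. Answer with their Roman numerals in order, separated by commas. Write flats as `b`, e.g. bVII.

The diatonic triads in F# minor (with V from harmonic minor) are F#m, G#dim, A, Bm, C#, D, E. F#–A–C# = F#m, B–D–F# = Bm and C#–E#–G# = C# all belong to that set. B–D#–F# is not: scale degree 4 in F# minor carries Bm (iv). In F# major the chord on that degree is B, so here it functions as IV, borrowed from the parallel major. But F#–A#–C# is foreign: the diatonic i on degree 1 is F#m, whereas F# comes from F# major. It is labeled I.

IV, I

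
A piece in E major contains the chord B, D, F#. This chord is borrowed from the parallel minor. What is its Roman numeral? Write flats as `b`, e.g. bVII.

B is scale degree 5 in E major. Diatonically E major has B (V) on that degree; B–D–F# is instead the minor chord native to E minor, so it takes the label v.

v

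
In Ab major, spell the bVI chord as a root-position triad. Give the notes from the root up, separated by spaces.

bVI is built on the lowered scale degree 6. In Ab major degree 6 is F; lowered it becomes Fb. Building the major chord from the parallel minor on Fb: Fb–Ab–Cb.

Fb Ab Cb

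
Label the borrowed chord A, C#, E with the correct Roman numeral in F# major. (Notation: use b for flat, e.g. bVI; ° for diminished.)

bIII

In F# major scale degree 3 is A#; A is its lowered form, from F# minor. The diatonic chord on degree 3 would be A#m (iii), but A–C#–E is the major chord from F# minor. As a borrowed chord it is labeled bIII.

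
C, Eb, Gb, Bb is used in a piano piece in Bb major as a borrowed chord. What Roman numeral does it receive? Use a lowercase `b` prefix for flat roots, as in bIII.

C is scale degree 2 in Bb major. The diatonic chord on degree 2 would be Cm (ii), but C–Eb–Gb–Bb is the half-diminished-seventh chord from Bb minor. As a borrowed chord it is labeled iiø7.

iiø7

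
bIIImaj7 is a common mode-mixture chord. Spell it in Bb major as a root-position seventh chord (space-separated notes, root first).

Scale degree 3 in Bb major is D. bIIImaj7 uses the lowered form, Db, taken from Bb minor. In Bb minor the chord on Db is Db–F–Ab–C.

Db F Ab C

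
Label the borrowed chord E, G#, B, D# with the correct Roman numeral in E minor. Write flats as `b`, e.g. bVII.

Imaj7

E is scale degree 1 in E minor. The diatonic chord on degree 1 would be Em (i), but E–G#–B–D# is the major-seventh chord from E major. As a borrowed chord it is labeled Imaj7.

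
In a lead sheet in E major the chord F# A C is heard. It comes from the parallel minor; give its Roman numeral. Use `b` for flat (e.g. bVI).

The root F# is the diatonic 2nd degree of E major; the borrowing shows in the chord quality. The diatonic chord on degree 2 would be F#m (ii), but F#–A–C is the diminished chord from E minor. As a borrowed chord it is labeled ii°.

ii°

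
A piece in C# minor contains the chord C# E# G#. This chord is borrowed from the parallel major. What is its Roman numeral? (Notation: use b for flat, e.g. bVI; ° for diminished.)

I

C# is scale degree 1 in C# minor. C#–E#–G# is a major chord — the form found in C# major, not the diatonic i (C#m). Borrowed into C# minor it is written I.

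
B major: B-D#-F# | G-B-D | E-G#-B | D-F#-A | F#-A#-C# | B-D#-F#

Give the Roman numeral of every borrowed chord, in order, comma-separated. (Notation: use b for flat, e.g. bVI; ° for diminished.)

bVI, bIII

In B major the diatonic chords are B, C#m, D#m, E, F#, G#m, A#dim. Of the given chords, B–D#–F# = B, E–G#–B = E and F#–A#–C# = F# are diatonic. But G–B–D is foreign: the diatonic vi on degree 6 is G#m, whereas G comes from B minor. It is labeled bVI. D–F#–A is not: scale degree 3 in B major carries D#m (iii). In B minor the chord on that degree is D, so here it functions as bIII, borrowed from the parallel minor.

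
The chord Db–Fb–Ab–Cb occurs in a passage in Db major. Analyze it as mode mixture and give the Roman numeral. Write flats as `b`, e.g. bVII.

Db is scale degree 1 in Db major. Diatonically Db major has Db (I) on that degree; Db–Fb–Ab–Cb is instead the minor-seventh chord native to Db minor, so it takes the label i7.

i7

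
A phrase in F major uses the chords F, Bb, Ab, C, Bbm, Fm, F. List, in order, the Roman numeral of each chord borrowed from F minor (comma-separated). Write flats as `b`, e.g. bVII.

F major has the diatonic set F, Gm, Am, Bb, C, Dm, Edim. F, Bb and C are all diatonic. Ab (Ab–C–Eb) doesn't fit — on degree 3 F major would have Am (iii). Ab is the degree-3 chord of F minor, so it is the borrowed bIII. But Bbm (Bb–Db–F) is foreign: the diatonic IV on degree 4 is Bb, whereas Bbm comes from F minor. It is labeled iv. But Fm (F–Ab–C) is foreign: the diatonic I on degree 1 is F, whereas Fm comes from F minor. It is labeled i.

bIII, iv, i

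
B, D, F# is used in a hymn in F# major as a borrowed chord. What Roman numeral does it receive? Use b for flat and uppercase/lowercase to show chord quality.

B is scale degree 4 in F# major. The diatonic chord on degree 4 would be B (IV), but B–D–F# is the minor chord from F# minor. As a borrowed chord it is labeled iv.

iv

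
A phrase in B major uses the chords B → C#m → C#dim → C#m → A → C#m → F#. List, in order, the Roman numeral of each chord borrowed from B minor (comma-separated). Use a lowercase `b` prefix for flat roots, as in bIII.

ii°, bVII

B major has the diatonic set B, C#m, D#m, E, F#, G#m, A#dim. B, C#m and F# all belong to that set. C#dim (C#–E–G) doesn't fit — on degree 2 B major would have C#m (ii). C#dim is the degree-2 chord of B minor, so it is the borrowed ii°. A (A–C#–E) is not: scale degree 7 in B major carries A#dim (vii°). In B minor the chord on that degree is A, so here it functions as bVII, borrowed from the parallel minor.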